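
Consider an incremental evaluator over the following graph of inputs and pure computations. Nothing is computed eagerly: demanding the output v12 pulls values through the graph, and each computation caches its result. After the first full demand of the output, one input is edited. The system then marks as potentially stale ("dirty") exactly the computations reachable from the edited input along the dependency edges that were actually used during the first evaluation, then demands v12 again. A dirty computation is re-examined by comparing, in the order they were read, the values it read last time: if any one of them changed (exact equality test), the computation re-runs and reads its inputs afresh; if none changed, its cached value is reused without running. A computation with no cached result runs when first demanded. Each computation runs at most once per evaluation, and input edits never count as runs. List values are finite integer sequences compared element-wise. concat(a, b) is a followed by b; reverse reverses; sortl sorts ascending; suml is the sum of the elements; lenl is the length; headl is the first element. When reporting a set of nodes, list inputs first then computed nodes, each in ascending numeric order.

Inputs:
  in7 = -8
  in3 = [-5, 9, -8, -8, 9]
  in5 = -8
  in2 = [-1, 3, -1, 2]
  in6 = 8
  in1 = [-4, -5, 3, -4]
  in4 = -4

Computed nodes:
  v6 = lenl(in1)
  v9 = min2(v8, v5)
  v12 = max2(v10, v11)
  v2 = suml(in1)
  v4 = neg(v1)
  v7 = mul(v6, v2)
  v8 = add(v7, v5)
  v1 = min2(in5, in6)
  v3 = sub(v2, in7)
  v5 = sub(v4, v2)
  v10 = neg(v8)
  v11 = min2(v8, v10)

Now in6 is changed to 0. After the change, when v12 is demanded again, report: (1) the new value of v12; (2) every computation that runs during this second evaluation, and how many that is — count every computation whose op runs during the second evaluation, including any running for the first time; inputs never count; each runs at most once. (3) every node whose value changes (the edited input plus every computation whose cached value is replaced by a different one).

v12 now evaluates to 22.
Run set: v1 (1 run).
Changed values: in6.
The important point: v1 recomputes to an identical value, and the output ends up unchanged.

Initial pass — values computed on the first demand:
  v1 = min2(-8, 8) = -8
  v2 = suml([-4, -5, 3, -4]) = -10
  v4 = neg(-8) = 8
  v5 = sub(8, -10) = 18
  v6 = lenl([-4, -5, 3, -4]) = 4
  v7 = mul(4, -10) = -40
  v8 = add(-40, 18) = -22
  v10 = neg(-22) = 22
  v11 = min2(-22, 22) = -22
  v12 = max2(22, -22) = 22

Second demand — change propagation:
  v1: re-runs because in6 8->0; new result -8 (unchanged).
  v4: re-examined; everything it read last time is the same (v1 unchanged) — cache 8 kept, no run.
  v5: re-examined; everything it read last time is the same (v4 unchanged, v2 unchanged) — cache 18 kept, no run.
  v8: re-examined; everything it read last time is the same (v7 unchanged, v5 unchanged) — cache -22 kept, no run.
  v10: re-examined; everything it read last time is the same (v8 unchanged) — cache 22 kept, no run.
  v11: re-examined; everything it read last time is the same (v8 unchanged, v10 unchanged) — cache -22 kept, no run.
  v12: re-examined; everything it read last time is the same (v10 unchanged, v11 unchanged) — cache 22 kept, no run.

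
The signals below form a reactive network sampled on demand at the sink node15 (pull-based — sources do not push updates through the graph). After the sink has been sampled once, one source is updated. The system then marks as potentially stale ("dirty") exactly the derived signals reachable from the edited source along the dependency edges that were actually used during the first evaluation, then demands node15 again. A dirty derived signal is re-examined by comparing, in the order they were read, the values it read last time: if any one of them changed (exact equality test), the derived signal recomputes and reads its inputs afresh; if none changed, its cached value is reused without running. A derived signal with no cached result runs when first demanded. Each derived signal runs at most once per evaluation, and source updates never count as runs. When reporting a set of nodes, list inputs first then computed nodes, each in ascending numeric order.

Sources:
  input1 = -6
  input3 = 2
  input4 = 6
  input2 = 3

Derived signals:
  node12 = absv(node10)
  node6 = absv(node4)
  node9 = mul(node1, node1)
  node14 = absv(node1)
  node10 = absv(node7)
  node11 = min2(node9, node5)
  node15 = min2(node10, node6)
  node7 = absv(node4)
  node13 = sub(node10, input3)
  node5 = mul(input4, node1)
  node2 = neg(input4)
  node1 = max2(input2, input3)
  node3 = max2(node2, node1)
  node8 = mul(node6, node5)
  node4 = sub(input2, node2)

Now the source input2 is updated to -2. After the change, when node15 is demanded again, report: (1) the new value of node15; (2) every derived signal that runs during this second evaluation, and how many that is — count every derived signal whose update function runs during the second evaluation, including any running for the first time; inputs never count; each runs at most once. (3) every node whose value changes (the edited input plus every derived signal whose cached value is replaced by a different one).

node15 now evaluates to 4.
Run set: node4, node6, node7, node10, node15 (5 run).
Changed values: input2, node4, node6, node7, node10, node15.

Initial pass — values computed on the first demand:
  node2 = neg(6) = -6
  node4 = sub(3, -6) = 9
  node6 = absv(9) = 9
  node7 = absv(9) = 9
  node10 = absv(9) = 9
  node15 = min2(9, 9) = 9

Second demand — change propagation:
  node4: re-runs because input2 3->-2; new result 4.
  node6: re-runs because node4 9->4; new result 4.
  node7: re-runs because node4 9->4; new result 4.
  node10: re-runs because node7 9->4; new result 4.
  node15: re-runs because node10 9->4; node6 9->4; new result 4.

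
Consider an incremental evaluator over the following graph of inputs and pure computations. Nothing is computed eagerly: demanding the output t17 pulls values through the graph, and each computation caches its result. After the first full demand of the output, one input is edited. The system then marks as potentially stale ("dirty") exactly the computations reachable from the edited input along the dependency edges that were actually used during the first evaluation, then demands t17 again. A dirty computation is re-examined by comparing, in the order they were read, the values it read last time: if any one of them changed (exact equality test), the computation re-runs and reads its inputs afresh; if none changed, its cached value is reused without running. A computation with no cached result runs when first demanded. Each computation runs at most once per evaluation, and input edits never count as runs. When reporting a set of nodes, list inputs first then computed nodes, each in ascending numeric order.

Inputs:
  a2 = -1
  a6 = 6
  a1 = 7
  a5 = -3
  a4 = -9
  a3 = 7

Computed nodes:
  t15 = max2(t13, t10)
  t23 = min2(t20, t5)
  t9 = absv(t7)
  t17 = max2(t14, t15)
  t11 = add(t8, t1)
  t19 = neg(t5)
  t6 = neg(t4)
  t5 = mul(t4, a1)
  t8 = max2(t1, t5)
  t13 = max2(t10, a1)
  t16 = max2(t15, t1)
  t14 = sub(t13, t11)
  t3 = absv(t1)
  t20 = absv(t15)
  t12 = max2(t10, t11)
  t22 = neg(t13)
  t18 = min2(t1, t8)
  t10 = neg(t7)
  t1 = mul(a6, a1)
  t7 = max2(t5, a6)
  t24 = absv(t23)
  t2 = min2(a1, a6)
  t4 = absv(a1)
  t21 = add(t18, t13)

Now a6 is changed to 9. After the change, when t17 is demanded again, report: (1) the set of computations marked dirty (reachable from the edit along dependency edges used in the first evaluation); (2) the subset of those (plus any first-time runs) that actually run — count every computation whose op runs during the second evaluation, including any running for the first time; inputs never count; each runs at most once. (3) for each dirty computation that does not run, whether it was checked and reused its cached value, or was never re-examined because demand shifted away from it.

Dirty set: t1, t7, t8, t10, t11, t13, t14, t15, t17.
Run set: t1, t7, t8, t11, t14, t17 (6 run).
Re-examined without running (cache reused): t10, t13, t15.
The important point: at t10 every value read last time is unchanged, so the dirty flag clears without a run.

Initial pass — values computed on the first demand:
  t1 = mul(6, 7) = 42
  t4 = absv(7) = 7
  t5 = mul(7, 7) = 49
  t7 = max2(49, 6) = 49
  t8 = max2(42, 49) = 49
  t10 = neg(49) = -49
  t11 = add(49, 42) = 91
  t13 = max2(-49, 7) = 7
  t14 = sub(7, 91) = -84
  t15 = max2(7, -49) = 7
  t17 = max2(-84, 7) = 7

Second demand — change propagation:
  t1: re-runs because a6 6->9; new result 63.
  t7: re-runs because a6 6->9; new result 49 (unchanged).
  t8: re-runs because t1 42->63; new result 63.
  t10: re-examined; everything it read last time is the same (t7 unchanged) — cache -49 kept, no run.
  t11: re-runs because t8 49->63; t1 42->63; new result 126.
  t13: re-examined; everything it read last time is the same (t10 unchanged, a1 unchanged) — cache 7 kept, no run.
  t14: re-runs because t11 91->126; new result -119.
  t15: re-examined; everything it read last time is the same (t13 unchanged, t10 unchanged) — cache 7 kept, no run.
  t17: re-runs because t14 -84->-119; new result 7 (unchanged).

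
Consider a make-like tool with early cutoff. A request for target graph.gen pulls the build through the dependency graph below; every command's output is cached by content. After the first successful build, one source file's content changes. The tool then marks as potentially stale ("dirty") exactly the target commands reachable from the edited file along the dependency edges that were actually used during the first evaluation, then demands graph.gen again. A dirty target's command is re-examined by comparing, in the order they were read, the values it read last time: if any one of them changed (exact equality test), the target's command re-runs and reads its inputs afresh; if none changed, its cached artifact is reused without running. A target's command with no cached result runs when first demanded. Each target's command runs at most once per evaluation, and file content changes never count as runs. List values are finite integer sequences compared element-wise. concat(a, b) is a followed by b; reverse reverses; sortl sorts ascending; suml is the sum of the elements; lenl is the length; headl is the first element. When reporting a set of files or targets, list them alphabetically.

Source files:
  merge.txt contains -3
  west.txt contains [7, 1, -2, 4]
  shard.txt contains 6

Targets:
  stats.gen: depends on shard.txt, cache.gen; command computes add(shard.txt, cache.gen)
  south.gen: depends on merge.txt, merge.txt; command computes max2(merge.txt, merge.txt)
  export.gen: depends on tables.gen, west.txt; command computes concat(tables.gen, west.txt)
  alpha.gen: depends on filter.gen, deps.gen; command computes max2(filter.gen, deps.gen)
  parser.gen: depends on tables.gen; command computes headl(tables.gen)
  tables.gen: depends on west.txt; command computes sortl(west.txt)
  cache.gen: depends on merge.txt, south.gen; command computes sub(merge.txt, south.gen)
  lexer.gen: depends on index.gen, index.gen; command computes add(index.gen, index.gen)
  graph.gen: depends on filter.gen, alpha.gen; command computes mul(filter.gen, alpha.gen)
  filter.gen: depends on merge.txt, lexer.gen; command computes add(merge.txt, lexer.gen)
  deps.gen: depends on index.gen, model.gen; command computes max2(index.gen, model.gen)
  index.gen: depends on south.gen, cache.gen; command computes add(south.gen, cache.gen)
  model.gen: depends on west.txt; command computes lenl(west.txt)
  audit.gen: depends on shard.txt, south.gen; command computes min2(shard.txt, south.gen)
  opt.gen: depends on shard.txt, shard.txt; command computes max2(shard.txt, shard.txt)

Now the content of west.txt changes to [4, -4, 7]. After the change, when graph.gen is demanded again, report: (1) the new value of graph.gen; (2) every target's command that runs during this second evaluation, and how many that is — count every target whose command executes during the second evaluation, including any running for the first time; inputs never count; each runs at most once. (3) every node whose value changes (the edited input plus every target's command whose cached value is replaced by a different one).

Demanding graph.gen again yields -27.
4 target commands run: alpha.gen, deps.gen, graph.gen, model.gen.
The nodes whose values change: alpha.gen, deps.gen, graph.gen, model.gen, west.txt.

First demand of the output computes:
  model.gen = lenl([7, 1, -2, 4]) = 4
  south.gen = max2(-3, -3) = -3
  cache.gen = sub(-3, -3) = 0
  index.gen = add(-3, 0) = -3
  deps.gen = max2(-3, 4) = 4
  lexer.gen = add(-3, -3) = -6
  filter.gen = add(-3, -6) = -9
  alpha.gen = max2(-9, 4) = 4
  graph.gen = mul(-9, 4) = -36

After the edit, cleaning proceeds:
  model.gen: a read changed (west.txt [7, 1, -2, 4]->[4, -4, 7]) — executes, giving 3.
  deps.gen: a read changed (model.gen 4->3) — executes, giving 3.
  alpha.gen: a read changed (deps.gen 4->3) — executes, giving 3.
  graph.gen: a read changed (alpha.gen 4->3) — executes, giving -27.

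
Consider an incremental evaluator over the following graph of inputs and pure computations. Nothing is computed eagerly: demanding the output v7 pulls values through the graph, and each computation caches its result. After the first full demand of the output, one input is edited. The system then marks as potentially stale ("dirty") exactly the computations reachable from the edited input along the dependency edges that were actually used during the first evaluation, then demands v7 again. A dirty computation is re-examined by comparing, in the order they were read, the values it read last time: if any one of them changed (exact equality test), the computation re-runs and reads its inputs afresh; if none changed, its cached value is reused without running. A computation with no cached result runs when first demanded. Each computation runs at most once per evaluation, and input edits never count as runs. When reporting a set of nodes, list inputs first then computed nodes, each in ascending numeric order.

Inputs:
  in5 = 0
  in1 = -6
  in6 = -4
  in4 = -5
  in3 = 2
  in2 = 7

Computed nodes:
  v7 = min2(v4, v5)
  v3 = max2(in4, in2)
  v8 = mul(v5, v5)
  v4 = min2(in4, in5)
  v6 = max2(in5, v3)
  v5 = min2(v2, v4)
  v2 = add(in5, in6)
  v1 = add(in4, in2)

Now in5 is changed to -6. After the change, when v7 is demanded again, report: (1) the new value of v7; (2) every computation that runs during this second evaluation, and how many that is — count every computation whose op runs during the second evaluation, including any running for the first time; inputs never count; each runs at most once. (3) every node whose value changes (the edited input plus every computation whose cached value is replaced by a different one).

v7 now evaluates to -10.
Run set: v2, v4, v5, v7 (4 run).
Changed values: in5, v2, v4, v5, v7.

Initial pass — values computed on the first demand:
  v2 = add(0, -4) = -4
  v4 = min2(-5, 0) = -5
  v5 = min2(-4, -5) = -5
  v7 = min2(-5, -5) = -5

Second demand — change propagation:
  v2: re-runs because in5 0->-6; new result -10.
  v4: re-runs because in5 0->-6; new result -6.
  v5: re-runs because v2 -4->-10; v4 -5->-6; new result -10.
  v7: re-runs because v4 -5->-6; v5 -5->-10; new result -10.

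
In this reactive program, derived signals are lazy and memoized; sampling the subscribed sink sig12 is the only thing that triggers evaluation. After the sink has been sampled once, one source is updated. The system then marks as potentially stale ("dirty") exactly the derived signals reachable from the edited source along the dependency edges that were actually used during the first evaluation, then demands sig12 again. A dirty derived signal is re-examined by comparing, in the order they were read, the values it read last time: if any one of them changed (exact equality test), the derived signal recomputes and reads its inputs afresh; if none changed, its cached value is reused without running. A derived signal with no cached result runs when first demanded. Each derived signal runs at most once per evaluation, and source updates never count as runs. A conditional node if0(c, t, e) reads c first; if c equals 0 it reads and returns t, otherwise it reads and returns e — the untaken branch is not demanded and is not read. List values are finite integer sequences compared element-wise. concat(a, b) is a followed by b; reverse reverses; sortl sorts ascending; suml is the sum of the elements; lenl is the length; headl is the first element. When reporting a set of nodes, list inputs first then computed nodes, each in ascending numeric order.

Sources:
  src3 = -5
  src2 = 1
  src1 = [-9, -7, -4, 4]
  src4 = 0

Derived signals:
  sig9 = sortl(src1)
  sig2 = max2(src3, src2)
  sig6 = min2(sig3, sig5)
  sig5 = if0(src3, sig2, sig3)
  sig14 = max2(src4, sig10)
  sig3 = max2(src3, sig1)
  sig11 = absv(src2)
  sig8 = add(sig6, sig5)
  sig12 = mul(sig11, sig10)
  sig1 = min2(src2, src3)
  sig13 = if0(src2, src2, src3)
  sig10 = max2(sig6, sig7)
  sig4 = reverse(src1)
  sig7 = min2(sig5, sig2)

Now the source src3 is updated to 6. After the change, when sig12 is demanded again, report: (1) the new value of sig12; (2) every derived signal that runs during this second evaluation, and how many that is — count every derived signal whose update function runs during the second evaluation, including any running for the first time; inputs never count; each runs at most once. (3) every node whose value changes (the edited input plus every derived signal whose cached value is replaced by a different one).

Demanding sig12 again yields 6.
8 derived signals run: sig1, sig2, sig3, sig5, sig6, sig7, sig10, sig12.
The nodes whose values change: src3, sig1, sig2, sig3, sig5, sig6, sig7, sig10, sig12.

First demand of the output computes:
  sig1 = min2(1, -5) = -5
  sig2 = max2(-5, 1) = 1
  sig3 = max2(-5, -5) = -5
  sig5 = if0(src3=-5 -> else branch sig3) = -5
  sig6 = min2(-5, -5) = -5
  sig7 = min2(-5, 1) = -5
  sig10 = max2(-5, -5) = -5
  sig11 = absv(1) = 1
  sig12 = mul(1, -5) = -5

After the edit, cleaning proceeds:
  sig1: a read changed (src3 -5->6) — executes, giving 1.
  sig2: a read changed (src3 -5->6) — executes, giving 6.
  sig3: a read changed (src3 -5->6; sig1 -5->1) — executes, giving 6.
  sig5: a read changed (src3 -5->6; sig3 -5->6) — executes, giving 6.
  sig6: a read changed (sig3 -5->6; sig5 -5->6) — executes, giving 6.
  sig7: a read changed (sig5 -5->6; sig2 1->6) — executes, giving 6.
  sig10: a read changed (sig6 -5->6; sig7 -5->6) — executes, giving 6.
  sig12: a read changed (sig10 -5->6) — executes, giving 6.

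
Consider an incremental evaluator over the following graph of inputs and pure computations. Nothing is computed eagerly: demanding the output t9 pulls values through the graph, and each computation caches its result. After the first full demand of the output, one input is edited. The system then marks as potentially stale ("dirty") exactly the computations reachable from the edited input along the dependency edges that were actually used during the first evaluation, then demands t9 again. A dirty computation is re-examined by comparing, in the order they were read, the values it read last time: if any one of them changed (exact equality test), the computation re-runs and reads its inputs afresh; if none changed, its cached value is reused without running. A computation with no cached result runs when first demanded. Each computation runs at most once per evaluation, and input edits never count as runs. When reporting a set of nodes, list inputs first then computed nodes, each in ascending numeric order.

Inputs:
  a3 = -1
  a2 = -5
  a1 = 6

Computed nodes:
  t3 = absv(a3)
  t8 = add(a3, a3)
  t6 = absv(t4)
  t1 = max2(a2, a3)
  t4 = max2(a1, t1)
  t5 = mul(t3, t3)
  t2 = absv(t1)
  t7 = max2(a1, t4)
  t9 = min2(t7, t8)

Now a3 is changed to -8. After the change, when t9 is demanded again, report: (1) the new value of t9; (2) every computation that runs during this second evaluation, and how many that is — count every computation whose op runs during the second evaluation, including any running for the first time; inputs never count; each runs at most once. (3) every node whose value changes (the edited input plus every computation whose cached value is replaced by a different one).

Initial pass — values computed on the first demand:
  t1 = max2(-5, -1) = -1
  t4 = max2(6, -1) = 6
  t7 = max2(6, 6) = 6
  t8 = add(-1, -1) = -2
  t9 = min2(6, -2) = -2

Second demand — change propagation:
  t1: re-runs because a3 -1->-8; new result -5.
  t4: re-runs because t1 -1->-5; new result 6 (unchanged).
  t7: re-examined; everything it read last time is the same (a1 unchanged, t4 unchanged) — cache 6 kept, no run.
  t8: re-runs because a3 -1->-8; a3 -1->-8; new result -16.
  t9: re-runs because t8 -2->-16; new result -16.

The important point: at t7 every value read last time is unchanged, so the dirty flag clears without a run.

t9 now evaluates to -16.
Run set: t1, t4, t8, t9 (4 run).
Changed values: a3, t1, t8, t9.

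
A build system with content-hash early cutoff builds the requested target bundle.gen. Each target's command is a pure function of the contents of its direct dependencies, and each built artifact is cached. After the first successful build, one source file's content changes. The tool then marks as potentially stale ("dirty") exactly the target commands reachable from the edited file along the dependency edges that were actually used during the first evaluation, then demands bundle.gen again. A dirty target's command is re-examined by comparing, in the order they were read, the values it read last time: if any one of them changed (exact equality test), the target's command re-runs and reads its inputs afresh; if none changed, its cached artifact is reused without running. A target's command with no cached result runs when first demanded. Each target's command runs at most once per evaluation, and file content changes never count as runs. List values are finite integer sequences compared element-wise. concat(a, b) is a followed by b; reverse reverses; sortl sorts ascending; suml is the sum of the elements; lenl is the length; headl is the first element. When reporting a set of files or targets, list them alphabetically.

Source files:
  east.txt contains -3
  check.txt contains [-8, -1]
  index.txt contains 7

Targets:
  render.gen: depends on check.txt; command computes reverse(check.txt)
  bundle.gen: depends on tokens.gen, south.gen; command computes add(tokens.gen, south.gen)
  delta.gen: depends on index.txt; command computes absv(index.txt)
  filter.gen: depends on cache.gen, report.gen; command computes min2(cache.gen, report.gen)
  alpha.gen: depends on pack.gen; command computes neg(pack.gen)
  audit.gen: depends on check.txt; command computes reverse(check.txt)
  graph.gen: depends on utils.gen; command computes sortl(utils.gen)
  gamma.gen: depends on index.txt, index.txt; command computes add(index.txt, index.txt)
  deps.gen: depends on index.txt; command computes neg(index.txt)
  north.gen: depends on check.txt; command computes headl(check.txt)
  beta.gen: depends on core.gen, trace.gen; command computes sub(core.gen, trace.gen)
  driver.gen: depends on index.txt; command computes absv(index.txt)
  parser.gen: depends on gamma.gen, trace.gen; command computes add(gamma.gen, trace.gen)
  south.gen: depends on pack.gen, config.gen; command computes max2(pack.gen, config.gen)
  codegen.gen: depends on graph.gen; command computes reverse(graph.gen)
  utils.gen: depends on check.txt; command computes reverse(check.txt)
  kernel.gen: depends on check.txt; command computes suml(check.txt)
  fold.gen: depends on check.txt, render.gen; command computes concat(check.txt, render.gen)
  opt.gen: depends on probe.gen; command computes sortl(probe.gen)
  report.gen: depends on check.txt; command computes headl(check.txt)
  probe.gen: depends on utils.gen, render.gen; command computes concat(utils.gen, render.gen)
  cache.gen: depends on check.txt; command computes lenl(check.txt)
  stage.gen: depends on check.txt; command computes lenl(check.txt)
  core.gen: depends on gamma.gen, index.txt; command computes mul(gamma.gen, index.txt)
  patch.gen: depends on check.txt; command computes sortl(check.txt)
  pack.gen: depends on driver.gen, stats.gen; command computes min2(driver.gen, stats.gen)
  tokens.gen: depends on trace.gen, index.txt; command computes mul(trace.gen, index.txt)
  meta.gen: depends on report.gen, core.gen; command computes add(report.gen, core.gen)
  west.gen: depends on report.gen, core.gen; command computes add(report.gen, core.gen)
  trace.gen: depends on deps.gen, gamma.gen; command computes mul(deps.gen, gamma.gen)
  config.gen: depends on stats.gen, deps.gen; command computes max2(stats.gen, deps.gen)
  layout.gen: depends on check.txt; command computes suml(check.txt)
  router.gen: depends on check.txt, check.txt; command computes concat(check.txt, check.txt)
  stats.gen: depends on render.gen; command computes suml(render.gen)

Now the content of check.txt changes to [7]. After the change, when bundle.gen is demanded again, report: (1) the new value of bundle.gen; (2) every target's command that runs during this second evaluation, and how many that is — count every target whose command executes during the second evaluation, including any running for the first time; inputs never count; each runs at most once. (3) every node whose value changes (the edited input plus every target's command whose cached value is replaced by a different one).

New value of bundle.gen: -679.
Target commands that run: bundle.gen, config.gen, pack.gen, render.gen, south.gen, stats.gen — 6 in total.
Values that change: bundle.gen, check.txt, config.gen, pack.gen, render.gen, south.gen, stats.gen.

First evaluation (everything demanded from the output):
  deps.gen = neg(7) = -7
  driver.gen = absv(7) = 7
  gamma.gen = add(7, 7) = 14
  render.gen = reverse([-8, -1]) = [-1, -8]
  stats.gen = suml([-1, -8]) = -9
  config.gen = max2(-9, -7) = -7
  pack.gen = min2(7, -9) = -9
  south.gen = max2(-9, -7) = -7
  trace.gen = mul(-7, 14) = -98
  tokens.gen = mul(-98, 7) = -686
  bundle.gen = add(-686, -7) = -693

Propagation after the edit:
  render.gen: runs — check.txt [-8, -1]->[7]; result [7].
  stats.gen: runs — render.gen [-1, -8]->[7]; result 7.
  config.gen: runs — stats.gen -9->7; result 7.
  pack.gen: runs — stats.gen -9->7; result 7.
  south.gen: runs — pack.gen -9->7; config.gen -7->7; result 7.
  bundle.gen: runs — south.gen -7->7; result -679.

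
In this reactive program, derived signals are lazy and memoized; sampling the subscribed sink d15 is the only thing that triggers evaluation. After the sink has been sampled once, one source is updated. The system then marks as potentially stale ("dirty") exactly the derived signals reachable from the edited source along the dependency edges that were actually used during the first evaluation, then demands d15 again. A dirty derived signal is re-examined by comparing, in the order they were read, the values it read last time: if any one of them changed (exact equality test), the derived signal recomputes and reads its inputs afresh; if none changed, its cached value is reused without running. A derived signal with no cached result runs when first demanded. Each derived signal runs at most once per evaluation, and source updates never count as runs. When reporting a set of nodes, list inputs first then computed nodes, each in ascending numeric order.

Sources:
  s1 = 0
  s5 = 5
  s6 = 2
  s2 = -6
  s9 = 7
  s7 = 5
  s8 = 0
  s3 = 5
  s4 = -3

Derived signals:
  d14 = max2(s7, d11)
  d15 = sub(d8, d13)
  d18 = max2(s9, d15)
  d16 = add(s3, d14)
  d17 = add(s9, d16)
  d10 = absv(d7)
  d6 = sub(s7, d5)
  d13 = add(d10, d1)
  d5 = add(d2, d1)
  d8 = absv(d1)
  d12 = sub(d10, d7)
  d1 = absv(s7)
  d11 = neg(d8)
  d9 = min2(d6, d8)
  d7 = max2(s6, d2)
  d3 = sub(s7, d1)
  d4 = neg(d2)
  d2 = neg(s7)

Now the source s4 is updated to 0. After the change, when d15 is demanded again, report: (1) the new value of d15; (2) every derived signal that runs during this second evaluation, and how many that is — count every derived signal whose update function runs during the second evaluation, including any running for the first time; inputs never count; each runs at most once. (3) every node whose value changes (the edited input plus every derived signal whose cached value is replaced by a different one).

Demanding d15 again yields -2.
0 derived signals run: none.
The nodes whose values change: s4.
Note the shortcut — nothing in the graph depends on s4 at all, so no recomputation happens.

First demand of the output computes:
  d1 = absv(5) = 5
  d2 = neg(5) = -5
  d7 = max2(2, -5) = 2
  d8 = absv(5) = 5
  d10 = absv(2) = 2
  d13 = add(2, 5) = 7
  d15 = sub(5, 7) = -2

After the edit, cleaning proceeds:
  no node depends on s4 at all; the second demand re-runs nothing.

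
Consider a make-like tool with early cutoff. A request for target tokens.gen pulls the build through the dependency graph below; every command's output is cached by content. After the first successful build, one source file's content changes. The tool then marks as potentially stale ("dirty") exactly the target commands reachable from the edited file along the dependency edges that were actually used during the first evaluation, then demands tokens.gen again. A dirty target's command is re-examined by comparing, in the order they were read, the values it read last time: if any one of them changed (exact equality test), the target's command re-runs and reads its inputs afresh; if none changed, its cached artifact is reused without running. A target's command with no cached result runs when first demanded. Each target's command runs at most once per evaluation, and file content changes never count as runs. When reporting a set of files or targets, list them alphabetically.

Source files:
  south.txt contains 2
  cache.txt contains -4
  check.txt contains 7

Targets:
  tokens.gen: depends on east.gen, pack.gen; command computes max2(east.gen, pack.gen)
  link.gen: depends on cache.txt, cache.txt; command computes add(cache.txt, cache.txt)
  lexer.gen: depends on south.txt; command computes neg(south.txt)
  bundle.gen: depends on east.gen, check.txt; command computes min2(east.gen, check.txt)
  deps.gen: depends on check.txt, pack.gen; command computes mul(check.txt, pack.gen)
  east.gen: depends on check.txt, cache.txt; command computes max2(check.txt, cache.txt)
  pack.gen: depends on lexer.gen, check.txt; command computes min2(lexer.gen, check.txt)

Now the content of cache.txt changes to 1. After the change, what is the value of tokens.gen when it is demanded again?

Demanding tokens.gen again yields 7.
Note the absorption at east.gen: it re-runs yet its value is the same, leaving the output's value untouched.

First demand of the output computes:
  east.gen = max2(7, -4) = 7
  lexer.gen = neg(2) = -2
  pack.gen = min2(-2, 7) = -2
  tokens.gen = max2(7, -2) = 7

After the edit, cleaning proceeds:
  east.gen: a read changed (cache.txt -4->1) — executes, giving 7 — identical to its old value.
  tokens.gen: dirty, but its reads are unchanged (east.gen unchanged, pack.gen unchanged); cached 7 stands.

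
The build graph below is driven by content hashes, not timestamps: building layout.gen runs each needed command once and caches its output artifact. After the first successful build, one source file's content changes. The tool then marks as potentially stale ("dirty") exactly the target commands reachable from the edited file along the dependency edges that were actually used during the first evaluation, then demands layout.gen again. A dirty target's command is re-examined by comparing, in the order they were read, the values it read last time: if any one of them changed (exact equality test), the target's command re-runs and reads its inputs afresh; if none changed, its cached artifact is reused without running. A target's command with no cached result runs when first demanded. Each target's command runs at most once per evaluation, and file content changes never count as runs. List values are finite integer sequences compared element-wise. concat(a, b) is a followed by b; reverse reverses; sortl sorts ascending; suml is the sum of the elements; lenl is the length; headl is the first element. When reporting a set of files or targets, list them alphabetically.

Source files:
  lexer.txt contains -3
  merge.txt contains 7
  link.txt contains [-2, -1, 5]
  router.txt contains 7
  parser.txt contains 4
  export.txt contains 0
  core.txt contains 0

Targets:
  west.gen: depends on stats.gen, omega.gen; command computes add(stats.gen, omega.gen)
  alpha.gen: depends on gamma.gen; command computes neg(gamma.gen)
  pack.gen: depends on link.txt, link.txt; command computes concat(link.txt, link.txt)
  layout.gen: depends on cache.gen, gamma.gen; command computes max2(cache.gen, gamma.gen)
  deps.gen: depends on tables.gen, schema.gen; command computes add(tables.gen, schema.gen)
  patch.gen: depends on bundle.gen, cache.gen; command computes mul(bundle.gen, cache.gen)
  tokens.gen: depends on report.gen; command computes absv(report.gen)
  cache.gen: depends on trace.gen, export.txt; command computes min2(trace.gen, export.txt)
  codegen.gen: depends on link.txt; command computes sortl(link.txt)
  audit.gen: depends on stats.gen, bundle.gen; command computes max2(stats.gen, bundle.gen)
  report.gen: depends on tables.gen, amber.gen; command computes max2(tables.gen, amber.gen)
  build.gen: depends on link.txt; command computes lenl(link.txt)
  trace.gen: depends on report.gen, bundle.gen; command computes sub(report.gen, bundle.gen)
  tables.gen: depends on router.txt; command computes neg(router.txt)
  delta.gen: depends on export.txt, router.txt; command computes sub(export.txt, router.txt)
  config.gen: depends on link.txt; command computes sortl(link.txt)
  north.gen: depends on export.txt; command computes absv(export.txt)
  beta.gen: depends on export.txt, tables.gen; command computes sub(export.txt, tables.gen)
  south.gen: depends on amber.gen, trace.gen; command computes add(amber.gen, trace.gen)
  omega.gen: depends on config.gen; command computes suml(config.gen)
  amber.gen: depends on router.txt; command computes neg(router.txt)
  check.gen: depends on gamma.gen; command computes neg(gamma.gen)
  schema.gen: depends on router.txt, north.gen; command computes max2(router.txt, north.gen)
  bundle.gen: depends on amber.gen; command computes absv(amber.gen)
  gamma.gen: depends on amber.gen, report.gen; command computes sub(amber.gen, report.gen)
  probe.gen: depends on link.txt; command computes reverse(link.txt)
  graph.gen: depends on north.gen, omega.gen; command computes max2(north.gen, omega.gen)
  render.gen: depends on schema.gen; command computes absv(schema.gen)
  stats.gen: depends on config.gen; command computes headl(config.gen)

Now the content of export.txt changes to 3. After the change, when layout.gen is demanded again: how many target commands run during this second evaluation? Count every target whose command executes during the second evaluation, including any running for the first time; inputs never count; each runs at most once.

Initial pass — values computed on the first demand:
  amber.gen = neg(7) = -7
  bundle.gen = absv(-7) = 7
  tables.gen = neg(7) = -7
  report.gen = max2(-7, -7) = -7
  gamma.gen = sub(-7, -7) = 0
  trace.gen = sub(-7, 7) = -14
  cache.gen = min2(-14, 0) = -14
  layout.gen = max2(-14, 0) = 0

Second demand — change propagation:
  cache.gen: re-runs because export.txt 0->3; new result -14 (unchanged).
  layout.gen: re-examined; everything it read last time is the same (cache.gen unchanged, gamma.gen unchanged) — cache 0 kept, no run.

The important point: cache.gen recomputes to an identical value, and the output ends up unchanged.

Run set: cache.gen (1 run).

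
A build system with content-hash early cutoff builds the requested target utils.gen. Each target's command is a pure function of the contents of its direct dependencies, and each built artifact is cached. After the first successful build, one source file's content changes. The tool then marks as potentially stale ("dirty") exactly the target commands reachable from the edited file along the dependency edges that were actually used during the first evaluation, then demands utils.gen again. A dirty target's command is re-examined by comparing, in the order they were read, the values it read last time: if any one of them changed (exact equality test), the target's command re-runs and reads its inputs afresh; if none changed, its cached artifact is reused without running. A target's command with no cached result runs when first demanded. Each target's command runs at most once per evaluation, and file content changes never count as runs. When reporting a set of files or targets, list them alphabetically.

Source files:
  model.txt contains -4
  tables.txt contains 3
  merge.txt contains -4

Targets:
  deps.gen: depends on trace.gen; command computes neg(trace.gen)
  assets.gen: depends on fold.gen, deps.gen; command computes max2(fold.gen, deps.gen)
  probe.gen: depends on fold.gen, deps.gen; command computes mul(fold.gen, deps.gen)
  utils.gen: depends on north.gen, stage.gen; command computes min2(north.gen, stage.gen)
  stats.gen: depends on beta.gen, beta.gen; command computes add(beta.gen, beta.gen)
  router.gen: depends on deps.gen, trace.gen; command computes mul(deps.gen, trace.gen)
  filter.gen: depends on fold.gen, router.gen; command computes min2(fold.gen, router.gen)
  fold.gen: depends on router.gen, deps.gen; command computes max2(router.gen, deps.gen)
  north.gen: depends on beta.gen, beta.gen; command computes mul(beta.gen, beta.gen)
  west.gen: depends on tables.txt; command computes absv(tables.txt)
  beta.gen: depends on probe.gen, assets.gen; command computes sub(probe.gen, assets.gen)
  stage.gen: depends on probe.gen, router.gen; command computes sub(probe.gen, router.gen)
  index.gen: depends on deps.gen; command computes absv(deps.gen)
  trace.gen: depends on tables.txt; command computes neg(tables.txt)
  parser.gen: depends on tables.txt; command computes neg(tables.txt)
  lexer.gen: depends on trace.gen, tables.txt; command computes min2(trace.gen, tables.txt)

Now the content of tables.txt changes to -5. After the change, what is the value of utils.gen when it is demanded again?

New value of utils.gen: 50.

First evaluation (everything demanded from the output):
  trace.gen = neg(3) = -3
  deps.gen = neg(-3) = 3
  router.gen = mul(3, -3) = -9
  fold.gen = max2(-9, 3) = 3
  assets.gen = max2(3, 3) = 3
  probe.gen = mul(3, 3) = 9
  beta.gen = sub(9, 3) = 6
  north.gen = mul(6, 6) = 36
  stage.gen = sub(9, -9) = 18
  utils.gen = min2(36, 18) = 18

Propagation after the edit:
  trace.gen: runs — tables.txt 3->-5; result 5.
  deps.gen: runs — trace.gen -3->5; result -5.
  router.gen: runs — deps.gen 3->-5; trace.gen -3->5; result -25.
  fold.gen: runs — router.gen -9->-25; deps.gen 3->-5; result -5.
  assets.gen: runs — fold.gen 3->-5; deps.gen 3->-5; result -5.
  probe.gen: runs — fold.gen 3->-5; deps.gen 3->-5; result 25.
  beta.gen: runs — probe.gen 9->25; assets.gen 3->-5; result 30.
  north.gen: runs — beta.gen 6->30; beta.gen 6->30; result 900.
  stage.gen: runs — probe.gen 9->25; router.gen -9->-25; result 50.
  utils.gen: runs — north.gen 36->900; stage.gen 18->50; result 50.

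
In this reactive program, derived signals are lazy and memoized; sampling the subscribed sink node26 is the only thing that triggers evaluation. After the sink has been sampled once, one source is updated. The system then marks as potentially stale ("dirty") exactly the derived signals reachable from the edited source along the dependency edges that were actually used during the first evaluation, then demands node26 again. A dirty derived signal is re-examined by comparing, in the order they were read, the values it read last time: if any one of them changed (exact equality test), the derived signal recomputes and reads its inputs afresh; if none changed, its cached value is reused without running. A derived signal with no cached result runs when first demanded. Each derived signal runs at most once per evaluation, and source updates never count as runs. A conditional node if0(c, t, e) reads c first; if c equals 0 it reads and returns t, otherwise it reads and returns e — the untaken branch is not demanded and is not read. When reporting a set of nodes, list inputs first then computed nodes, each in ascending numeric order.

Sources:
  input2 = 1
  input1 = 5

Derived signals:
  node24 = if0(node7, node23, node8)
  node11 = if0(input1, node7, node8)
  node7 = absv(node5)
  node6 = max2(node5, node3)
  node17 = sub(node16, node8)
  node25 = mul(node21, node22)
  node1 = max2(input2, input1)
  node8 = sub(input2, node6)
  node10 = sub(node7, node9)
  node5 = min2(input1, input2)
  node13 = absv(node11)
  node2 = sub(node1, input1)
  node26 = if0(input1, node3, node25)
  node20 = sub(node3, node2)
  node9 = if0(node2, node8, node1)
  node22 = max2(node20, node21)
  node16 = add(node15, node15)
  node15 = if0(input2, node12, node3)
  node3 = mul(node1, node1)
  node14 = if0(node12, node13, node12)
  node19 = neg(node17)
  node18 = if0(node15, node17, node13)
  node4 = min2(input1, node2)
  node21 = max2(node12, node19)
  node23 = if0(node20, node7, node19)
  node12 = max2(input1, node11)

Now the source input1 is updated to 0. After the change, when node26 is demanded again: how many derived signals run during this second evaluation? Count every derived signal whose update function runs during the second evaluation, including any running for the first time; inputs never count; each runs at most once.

First demand of the output computes:
  node1 = max2(1, 5) = 5
  node2 = sub(5, 5) = 0
  node3 = mul(5, 5) = 25
  node5 = min2(5, 1) = 1
  node6 = max2(1, 25) = 25
  node8 = sub(1, 25) = -24
  node11 = if0(input1=5 -> else branch node8) = -24
  node12 = max2(5, -24) = 5
  node15 = if0(input2=1 -> else branch node3) = 25
  node16 = add(25, 25) = 50
  node17 = sub(50, -24) = 74
  node19 = neg(74) = -74
  node20 = sub(25, 0) = 25
  node21 = max2(5, -74) = 5
  node22 = max2(25, 5) = 25
  node25 = mul(5, 25) = 125
  node26 = if0(input1=5 -> else branch node25) = 125

After the edit, cleaning proceeds:
  node1: a read changed (input1 5->0) — executes, giving 1.
  node2: stays stale; no demand reaches it after the flip.
  node3: a read changed (node1 5->1; node1 5->1) — executes, giving 1.
  node5: stays stale; no demand reaches it after the flip.
  node6: stays stale; no demand reaches it after the flip.
  node8: stays stale; no demand reaches it after the flip.
  node11: stays stale; no demand reaches it after the flip.
  node12: stays stale; no demand reaches it after the flip.
  node15: stays stale; no demand reaches it after the flip.
  node16: stays stale; no demand reaches it after the flip.
  node17: stays stale; no demand reaches it after the flip.
  node19: stays stale; no demand reaches it after the flip.
  node20: stays stale; no demand reaches it after the flip.
  node21: stays stale; no demand reaches it after the flip.
  node22: stays stale; no demand reaches it after the flip.
  node25: stays stale; no demand reaches it after the flip.
  node26: a read changed (input1 5->0) — executes, giving 1.

Note the branch switch — demand abandons node2, node5, node6, node8, node11, node12, node15, node16, node17, node19, node20, node21, node22, node25, which are never re-examined.

3 derived signals run: node1, node3, node26.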